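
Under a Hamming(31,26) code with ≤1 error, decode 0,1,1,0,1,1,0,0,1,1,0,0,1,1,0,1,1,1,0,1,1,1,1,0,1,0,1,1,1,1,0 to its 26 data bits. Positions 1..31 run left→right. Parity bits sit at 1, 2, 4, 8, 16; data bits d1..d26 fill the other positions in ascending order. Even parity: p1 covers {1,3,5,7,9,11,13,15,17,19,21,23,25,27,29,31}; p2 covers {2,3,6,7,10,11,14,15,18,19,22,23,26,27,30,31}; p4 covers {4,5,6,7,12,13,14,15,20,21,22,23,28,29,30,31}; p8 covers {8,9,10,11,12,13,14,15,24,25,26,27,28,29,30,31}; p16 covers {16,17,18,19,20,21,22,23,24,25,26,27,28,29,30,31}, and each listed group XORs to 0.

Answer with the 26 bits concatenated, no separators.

11101101110110111101011110

s1 (pos 1,3,5,7,9,11,13,15,17,19,21,23,25,27,29,31): 0⊕1⊕1⊕0⊕1⊕0⊕1⊕0⊕1⊕0⊕1⊕1⊕1⊕1⊕1⊕0 = 0
s2 (pos 2,3,6,7,10,11,14,15,18,19,22,23,26,27,30,31): 1⊕1⊕1⊕0⊕1⊕0⊕1⊕0⊕1⊕0⊕1⊕1⊕0⊕1⊕1⊕0 = 0
s4 (pos 4,5,6,7,12,13,14,15,20,21,22,23,28,29,30,31): 0⊕1⊕1⊕0⊕0⊕1⊕1⊕0⊕1⊕1⊕1⊕1⊕1⊕1⊕1⊕0 = 1
s8 (pos 8,9,10,11,12,13,14,15,24,25,26,27,28,29,30,31): 0⊕1⊕1⊕0⊕0⊕1⊕1⊕0⊕0⊕1⊕0⊕1⊕1⊕1⊕1⊕0 = 1
s16 (pos 16,17,18,19,20,21,22,23,24,25,26,27,28,29,30,31): 1⊕1⊕1⊕0⊕1⊕1⊕1⊕1⊕0⊕1⊕0⊕1⊕1⊕1⊕1⊕0 = 0
Syndrome s16…s1 = 01100 → error at position 12.
Flip position 12: 0110110011001101110111101011110 → 0110110011011101110111101011110
Read data bits from positions 3,5,6,7,9,10,11,12,13,14,15,17,18,19,20,21,22,23,24,25,26,27,28,29,30,31: 11101101110110111101011110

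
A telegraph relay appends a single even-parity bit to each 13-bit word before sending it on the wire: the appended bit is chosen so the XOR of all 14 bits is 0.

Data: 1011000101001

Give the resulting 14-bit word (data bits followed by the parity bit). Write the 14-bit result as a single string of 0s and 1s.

10110001010010

XOR of the 13 data bits: 1⊕0⊕1⊕1⊕0⊕0⊕0⊕1⊕0⊕1⊕0⊕0⊕1 = 0
Parity bit = 0 (so all 14 bits XOR to 0).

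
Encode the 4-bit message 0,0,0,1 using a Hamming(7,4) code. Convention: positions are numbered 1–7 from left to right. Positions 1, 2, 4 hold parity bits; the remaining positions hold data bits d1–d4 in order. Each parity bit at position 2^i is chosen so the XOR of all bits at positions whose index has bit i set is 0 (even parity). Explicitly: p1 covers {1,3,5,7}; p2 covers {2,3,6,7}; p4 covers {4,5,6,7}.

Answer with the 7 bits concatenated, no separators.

1101001

Place data at non-parity positions: p1 p2 0 p4 0 0 1
p1 (pos 1,3,5,7): XOR of data positions = 0⊕0⊕1 = 1
p2 (pos 2,3,6,7): XOR of data positions = 0⊕0⊕1 = 1
p4 (pos 4,5,6,7): XOR of data positions = 0⊕0⊕1 = 1
Codeword: 1101001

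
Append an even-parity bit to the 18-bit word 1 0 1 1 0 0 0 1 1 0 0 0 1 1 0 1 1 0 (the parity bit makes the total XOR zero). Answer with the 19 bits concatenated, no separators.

1011000110001101101

XOR of the 18 data bits: 1⊕0⊕1⊕1⊕0⊕0⊕0⊕1⊕1⊕0⊕0⊕0⊕1⊕1⊕0⊕1⊕1⊕0 = 1
Parity bit = 1 (so all 19 bits XOR to 0).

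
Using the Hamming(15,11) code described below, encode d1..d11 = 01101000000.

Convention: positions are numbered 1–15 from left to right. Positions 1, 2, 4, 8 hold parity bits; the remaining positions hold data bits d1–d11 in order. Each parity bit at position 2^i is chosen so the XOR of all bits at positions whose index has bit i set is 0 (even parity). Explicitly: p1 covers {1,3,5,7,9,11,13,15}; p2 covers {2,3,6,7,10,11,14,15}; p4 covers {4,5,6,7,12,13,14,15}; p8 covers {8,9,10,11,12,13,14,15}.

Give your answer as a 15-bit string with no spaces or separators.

010011011000000

Place data at non-parity positions: p1 p2 0 p4 1 1 0 p8 1 0 0 0 0 0 0
p1 (pos 1,3,5,7,9,11,13,15): XOR of data positions = 0⊕1⊕0⊕1⊕0⊕0⊕0 = 0
p2 (pos 2,3,6,7,10,11,14,15): XOR of data positions = 0⊕1⊕0⊕0⊕0⊕0⊕0 = 1
p4 (pos 4,5,6,7,12,13,14,15): XOR of data positions = 1⊕1⊕0⊕0⊕0⊕0⊕0 = 0
p8 (pos 8,9,10,11,12,13,14,15): XOR of data positions = 1⊕0⊕0⊕0⊕0⊕0⊕0 = 1
Codeword: 010011011000000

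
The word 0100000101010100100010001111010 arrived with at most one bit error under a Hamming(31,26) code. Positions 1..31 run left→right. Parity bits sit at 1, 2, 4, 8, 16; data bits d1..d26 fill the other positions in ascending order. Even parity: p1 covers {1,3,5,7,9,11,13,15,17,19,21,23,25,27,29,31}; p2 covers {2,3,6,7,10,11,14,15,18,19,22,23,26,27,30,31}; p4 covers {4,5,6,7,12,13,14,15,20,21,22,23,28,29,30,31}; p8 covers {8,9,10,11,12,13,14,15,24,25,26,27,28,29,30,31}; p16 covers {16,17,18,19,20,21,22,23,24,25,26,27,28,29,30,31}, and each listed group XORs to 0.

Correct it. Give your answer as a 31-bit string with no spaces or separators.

s1 (pos 1,3,5,7,9,11,13,15,17,19,21,23,25,27,29,31): 0⊕0⊕0⊕0⊕0⊕0⊕0⊕0⊕1⊕0⊕1⊕0⊕1⊕1⊕0⊕0 = 0
s2 (pos 2,3,6,7,10,11,14,15,18,19,22,23,26,27,30,31): 1⊕0⊕0⊕0⊕1⊕0⊕1⊕0⊕0⊕0⊕0⊕0⊕1⊕1⊕1⊕0 = 0
s4 (pos 4,5,6,7,12,13,14,15,20,21,22,23,28,29,30,31): 0⊕0⊕0⊕0⊕1⊕0⊕1⊕0⊕0⊕1⊕0⊕0⊕1⊕0⊕1⊕0 = 1
s8 (pos 8,9,10,11,12,13,14,15,24,25,26,27,28,29,30,31): 1⊕0⊕1⊕0⊕1⊕0⊕1⊕0⊕0⊕1⊕1⊕1⊕1⊕0⊕1⊕0 = 1
s16 (pos 16,17,18,19,20,21,22,23,24,25,26,27,28,29,30,31): 0⊕1⊕0⊕0⊕0⊕1⊕0⊕0⊕0⊕1⊕1⊕1⊕1⊕0⊕1⊕0 = 1
Syndrome s16…s1 = 11100 → error at position 28.
Flip position 28: 0100000101010100100010001111010 → 0100000101010100100010001110010

0100000101010100100010001110010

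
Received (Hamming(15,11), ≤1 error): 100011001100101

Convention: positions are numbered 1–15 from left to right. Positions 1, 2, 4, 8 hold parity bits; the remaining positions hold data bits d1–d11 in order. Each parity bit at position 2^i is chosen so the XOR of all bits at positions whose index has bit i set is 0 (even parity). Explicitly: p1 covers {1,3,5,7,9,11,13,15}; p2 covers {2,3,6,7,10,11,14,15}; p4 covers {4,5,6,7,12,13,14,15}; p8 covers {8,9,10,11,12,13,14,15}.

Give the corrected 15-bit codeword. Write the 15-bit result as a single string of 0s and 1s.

s1 (pos 1,3,5,7,9,11,13,15): 1⊕0⊕1⊕0⊕1⊕0⊕1⊕1 = 1
s2 (pos 2,3,6,7,10,11,14,15): 0⊕0⊕1⊕0⊕1⊕0⊕0⊕1 = 1
s4 (pos 4,5,6,7,12,13,14,15): 0⊕1⊕1⊕0⊕0⊕1⊕0⊕1 = 0
s8 (pos 8,9,10,11,12,13,14,15): 0⊕1⊕1⊕0⊕0⊕1⊕0⊕1 = 0
Syndrome s8…s1 = 0011 → error at position 3.
Flip position 3: 100011001100101 → 101011001100101

101011001100101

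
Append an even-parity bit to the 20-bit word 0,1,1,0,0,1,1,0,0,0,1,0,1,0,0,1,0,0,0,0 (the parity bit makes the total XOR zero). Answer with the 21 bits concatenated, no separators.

011001100010100100001

XOR of the 20 data bits: 0⊕1⊕1⊕0⊕0⊕1⊕1⊕0⊕0⊕0⊕1⊕0⊕1⊕0⊕0⊕1⊕0⊕0⊕0⊕0 = 1
Parity bit = 1 (so all 21 bits XOR to 0).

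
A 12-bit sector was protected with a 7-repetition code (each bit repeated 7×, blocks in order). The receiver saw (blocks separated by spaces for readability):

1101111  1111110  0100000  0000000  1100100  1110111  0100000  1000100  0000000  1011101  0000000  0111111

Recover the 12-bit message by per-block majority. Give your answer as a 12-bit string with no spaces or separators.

Block 1 (1101111): 6 ones → 1
Block 2 (1111110): 6 ones → 1
Block 3 (0100000): 1 one → 0
Block 4 (0000000): 0 ones → 0
Block 5 (1100100): 3 ones → 0
Block 6 (1110111): 6 ones → 1
Block 7 (0100000): 1 one → 0
Block 8 (1000100): 2 ones → 0
Block 9 (0000000): 0 ones → 0
Block 10 (1011101): 5 ones → 1
Block 11 (0000000): 0 ones → 0
Block 12 (0111111): 6 ones → 1

110001000101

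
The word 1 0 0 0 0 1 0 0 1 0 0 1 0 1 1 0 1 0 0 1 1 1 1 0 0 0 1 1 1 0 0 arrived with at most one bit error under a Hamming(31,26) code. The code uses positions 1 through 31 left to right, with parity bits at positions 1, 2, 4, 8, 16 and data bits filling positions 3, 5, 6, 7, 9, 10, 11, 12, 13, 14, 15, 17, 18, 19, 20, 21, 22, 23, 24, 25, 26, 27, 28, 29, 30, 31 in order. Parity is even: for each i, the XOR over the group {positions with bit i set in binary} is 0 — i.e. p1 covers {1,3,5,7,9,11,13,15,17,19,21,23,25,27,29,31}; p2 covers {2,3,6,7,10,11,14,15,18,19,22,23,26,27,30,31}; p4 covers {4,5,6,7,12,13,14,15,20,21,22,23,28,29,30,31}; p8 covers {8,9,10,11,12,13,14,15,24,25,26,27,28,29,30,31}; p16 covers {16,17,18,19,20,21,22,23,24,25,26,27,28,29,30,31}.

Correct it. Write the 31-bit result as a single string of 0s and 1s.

s1 (pos 1,3,5,7,9,11,13,15,17,19,21,23,25,27,29,31): 1⊕0⊕0⊕0⊕1⊕0⊕0⊕1⊕1⊕0⊕1⊕1⊕0⊕1⊕1⊕0 = 0
s2 (pos 2,3,6,7,10,11,14,15,18,19,22,23,26,27,30,31): 0⊕0⊕1⊕0⊕0⊕0⊕1⊕1⊕0⊕0⊕1⊕1⊕0⊕1⊕0⊕0 = 0
s4 (pos 4,5,6,7,12,13,14,15,20,21,22,23,28,29,30,31): 0⊕0⊕1⊕0⊕1⊕0⊕1⊕1⊕1⊕1⊕1⊕1⊕1⊕1⊕0⊕0 = 0
s8 (pos 8,9,10,11,12,13,14,15,24,25,26,27,28,29,30,31): 0⊕1⊕0⊕0⊕1⊕0⊕1⊕1⊕0⊕0⊕0⊕1⊕1⊕1⊕0⊕0 = 1
s16 (pos 16,17,18,19,20,21,22,23,24,25,26,27,28,29,30,31): 0⊕1⊕0⊕0⊕1⊕1⊕1⊕1⊕0⊕0⊕0⊕1⊕1⊕1⊕0⊕0 = 0
Syndrome s16…s1 = 01000 → error at position 8.
Flip position 8: 1000010010010110100111100011100 → 1000010110010110100111100011100

1000010110010110100111100011100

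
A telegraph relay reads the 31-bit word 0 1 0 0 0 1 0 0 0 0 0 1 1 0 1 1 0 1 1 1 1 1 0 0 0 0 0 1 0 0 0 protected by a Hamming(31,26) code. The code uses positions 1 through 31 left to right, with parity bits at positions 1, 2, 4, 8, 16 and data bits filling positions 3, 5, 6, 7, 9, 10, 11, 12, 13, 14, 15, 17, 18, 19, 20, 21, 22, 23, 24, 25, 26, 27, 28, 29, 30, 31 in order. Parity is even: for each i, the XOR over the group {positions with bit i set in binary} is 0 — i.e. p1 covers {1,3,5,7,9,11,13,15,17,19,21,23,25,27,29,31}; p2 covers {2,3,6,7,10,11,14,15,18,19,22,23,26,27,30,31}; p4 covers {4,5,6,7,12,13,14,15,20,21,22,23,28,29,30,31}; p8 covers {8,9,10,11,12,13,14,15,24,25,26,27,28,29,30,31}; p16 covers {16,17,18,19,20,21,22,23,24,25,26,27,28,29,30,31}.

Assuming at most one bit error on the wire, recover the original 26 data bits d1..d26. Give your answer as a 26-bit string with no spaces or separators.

00100001101011111000001000

s1 (pos 1,3,5,7,9,11,13,15,17,19,21,23,25,27,29,31): 0⊕0⊕0⊕0⊕0⊕0⊕1⊕1⊕0⊕1⊕1⊕0⊕0⊕0⊕0⊕0 = 0
s2 (pos 2,3,6,7,10,11,14,15,18,19,22,23,26,27,30,31): 1⊕0⊕1⊕0⊕0⊕0⊕0⊕1⊕1⊕1⊕1⊕0⊕0⊕0⊕0⊕0 = 0
s4 (pos 4,5,6,7,12,13,14,15,20,21,22,23,28,29,30,31): 0⊕0⊕1⊕0⊕1⊕1⊕0⊕1⊕1⊕1⊕1⊕0⊕1⊕0⊕0⊕0 = 0
s8 (pos 8,9,10,11,12,13,14,15,24,25,26,27,28,29,30,31): 0⊕0⊕0⊕0⊕1⊕1⊕0⊕1⊕0⊕0⊕0⊕0⊕1⊕0⊕0⊕0 = 0
s16 (pos 16,17,18,19,20,21,22,23,24,25,26,27,28,29,30,31): 1⊕0⊕1⊕1⊕1⊕1⊕1⊕0⊕0⊕0⊕0⊕0⊕1⊕0⊕0⊕0 = 1
Syndrome s16…s1 = 10000 → error at position 16.
Flip position 16: 0100010000011011011111000001000 → 0100010000011010011111000001000
Read data bits from positions 3,5,6,7,9,10,11,12,13,14,15,17,18,19,20,21,22,23,24,25,26,27,28,29,30,31: 00100001101011111000001000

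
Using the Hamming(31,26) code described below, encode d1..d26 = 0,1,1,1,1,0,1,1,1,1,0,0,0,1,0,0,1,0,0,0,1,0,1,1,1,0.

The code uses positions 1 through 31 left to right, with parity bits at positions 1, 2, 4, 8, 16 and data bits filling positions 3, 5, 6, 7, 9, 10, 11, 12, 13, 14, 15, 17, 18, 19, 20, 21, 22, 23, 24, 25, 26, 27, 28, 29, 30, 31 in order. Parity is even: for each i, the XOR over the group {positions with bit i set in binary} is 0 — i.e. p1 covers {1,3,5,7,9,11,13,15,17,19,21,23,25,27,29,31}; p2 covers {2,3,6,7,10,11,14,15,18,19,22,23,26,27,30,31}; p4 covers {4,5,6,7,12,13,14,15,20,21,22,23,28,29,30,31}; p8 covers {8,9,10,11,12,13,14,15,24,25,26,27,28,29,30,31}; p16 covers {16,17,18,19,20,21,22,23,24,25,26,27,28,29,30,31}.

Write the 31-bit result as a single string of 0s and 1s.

Place data at non-parity positions: p1 p2 0 p4 1 1 1 p8 1 0 1 1 1 1 0 p16 0 0 1 0 0 1 0 0 0 1 0 1 1 1 0
p1 (pos 1,3,5,7,9,11,13,15,17,19,21,23,25,27,29,31): XOR of data positions = 0⊕1⊕1⊕1⊕1⊕1⊕0⊕0⊕1⊕0⊕0⊕0⊕0⊕1⊕0 = 1
p2 (pos 2,3,6,7,10,11,14,15,18,19,22,23,26,27,30,31): XOR of data positions = 0⊕1⊕1⊕0⊕1⊕1⊕0⊕0⊕1⊕1⊕0⊕1⊕0⊕1⊕0 = 0
p4 (pos 4,5,6,7,12,13,14,15,20,21,22,23,28,29,30,31): XOR of data positions = 1⊕1⊕1⊕1⊕1⊕1⊕0⊕0⊕0⊕1⊕0⊕1⊕1⊕1⊕0 = 0
p8 (pos 8,9,10,11,12,13,14,15,24,25,26,27,28,29,30,31): XOR of data positions = 1⊕0⊕1⊕1⊕1⊕1⊕0⊕0⊕0⊕1⊕0⊕1⊕1⊕1⊕0 = 1
p16 (pos 16,17,18,19,20,21,22,23,24,25,26,27,28,29,30,31): XOR of data positions = 0⊕0⊕1⊕0⊕0⊕1⊕0⊕0⊕0⊕1⊕0⊕1⊕1⊕1⊕0 = 0
Codeword: 1000111110111100001001000101110

1000111110111100001001000101110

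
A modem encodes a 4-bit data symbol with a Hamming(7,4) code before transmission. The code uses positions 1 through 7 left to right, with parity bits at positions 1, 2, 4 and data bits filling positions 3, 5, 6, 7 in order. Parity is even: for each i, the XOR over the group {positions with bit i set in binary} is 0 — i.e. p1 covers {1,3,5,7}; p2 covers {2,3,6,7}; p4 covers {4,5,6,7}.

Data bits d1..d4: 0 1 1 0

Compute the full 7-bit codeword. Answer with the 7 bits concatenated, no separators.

Place data at non-parity positions: p1 p2 0 p4 1 1 0
p1 (pos 1,3,5,7): XOR of data positions = 0⊕1⊕0 = 1
p2 (pos 2,3,6,7): XOR of data positions = 0⊕1⊕0 = 1
p4 (pos 4,5,6,7): XOR of data positions = 1⊕1⊕0 = 0
Codeword: 1100110

1100110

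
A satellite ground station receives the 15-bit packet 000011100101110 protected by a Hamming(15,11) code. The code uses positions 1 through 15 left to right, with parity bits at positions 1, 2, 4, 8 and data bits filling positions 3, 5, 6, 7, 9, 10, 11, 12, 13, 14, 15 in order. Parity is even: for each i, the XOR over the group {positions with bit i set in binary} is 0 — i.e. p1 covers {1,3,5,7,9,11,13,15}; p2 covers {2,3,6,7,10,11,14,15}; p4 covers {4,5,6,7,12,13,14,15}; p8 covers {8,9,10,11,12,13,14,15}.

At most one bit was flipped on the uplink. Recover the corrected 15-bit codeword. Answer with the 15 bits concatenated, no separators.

100011100101110

s1 (pos 1,3,5,7,9,11,13,15): 0⊕0⊕1⊕1⊕0⊕0⊕1⊕0 = 1
s2 (pos 2,3,6,7,10,11,14,15): 0⊕0⊕1⊕1⊕1⊕0⊕1⊕0 = 0
s4 (pos 4,5,6,7,12,13,14,15): 0⊕1⊕1⊕1⊕1⊕1⊕1⊕0 = 0
s8 (pos 8,9,10,11,12,13,14,15): 0⊕0⊕1⊕0⊕1⊕1⊕1⊕0 = 0
Syndrome s8…s1 = 0001 → error at position 1.
Flip position 1: 000011100101110 → 100011100101110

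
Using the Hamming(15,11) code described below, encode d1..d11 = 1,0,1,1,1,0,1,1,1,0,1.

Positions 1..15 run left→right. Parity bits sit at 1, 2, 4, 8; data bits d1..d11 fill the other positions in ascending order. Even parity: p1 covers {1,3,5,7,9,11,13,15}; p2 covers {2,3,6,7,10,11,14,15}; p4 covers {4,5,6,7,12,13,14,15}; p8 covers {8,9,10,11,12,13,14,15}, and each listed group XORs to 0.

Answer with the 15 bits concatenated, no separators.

Place data at non-parity positions: p1 p2 1 p4 0 1 1 p8 1 0 1 1 1 0 1
p1 (pos 1,3,5,7,9,11,13,15): XOR of data positions = 1⊕0⊕1⊕1⊕1⊕1⊕1 = 0
p2 (pos 2,3,6,7,10,11,14,15): XOR of data positions = 1⊕1⊕1⊕0⊕1⊕0⊕1 = 1
p4 (pos 4,5,6,7,12,13,14,15): XOR of data positions = 0⊕1⊕1⊕1⊕1⊕0⊕1 = 1
p8 (pos 8,9,10,11,12,13,14,15): XOR of data positions = 1⊕0⊕1⊕1⊕1⊕0⊕1 = 1
Codeword: 011101111011101

011101111011101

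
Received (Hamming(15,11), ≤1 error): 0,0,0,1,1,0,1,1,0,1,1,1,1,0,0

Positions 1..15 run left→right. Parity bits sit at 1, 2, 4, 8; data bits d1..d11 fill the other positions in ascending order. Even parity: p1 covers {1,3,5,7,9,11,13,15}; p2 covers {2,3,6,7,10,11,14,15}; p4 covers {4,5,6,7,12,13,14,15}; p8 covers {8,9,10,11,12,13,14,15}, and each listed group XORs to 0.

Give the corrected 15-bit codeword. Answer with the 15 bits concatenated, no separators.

000110110111110

s1 (pos 1,3,5,7,9,11,13,15): 0⊕0⊕1⊕1⊕0⊕1⊕1⊕0 = 0
s2 (pos 2,3,6,7,10,11,14,15): 0⊕0⊕0⊕1⊕1⊕1⊕0⊕0 = 1
s4 (pos 4,5,6,7,12,13,14,15): 1⊕1⊕0⊕1⊕1⊕1⊕0⊕0 = 1
s8 (pos 8,9,10,11,12,13,14,15): 1⊕0⊕1⊕1⊕1⊕1⊕0⊕0 = 1
Syndrome s8…s1 = 1110 → error at position 14.
Flip position 14: 000110110111100 → 000110110111110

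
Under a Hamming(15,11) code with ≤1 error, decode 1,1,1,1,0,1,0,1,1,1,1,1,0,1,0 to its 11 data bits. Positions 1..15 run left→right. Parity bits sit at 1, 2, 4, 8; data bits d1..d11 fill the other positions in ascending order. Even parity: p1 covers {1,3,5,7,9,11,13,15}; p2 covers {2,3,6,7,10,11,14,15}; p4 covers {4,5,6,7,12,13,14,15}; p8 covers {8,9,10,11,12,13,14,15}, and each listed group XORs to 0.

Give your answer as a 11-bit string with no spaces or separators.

s1 (pos 1,3,5,7,9,11,13,15): 1⊕1⊕0⊕0⊕1⊕1⊕0⊕0 = 0
s2 (pos 2,3,6,7,10,11,14,15): 1⊕1⊕1⊕0⊕1⊕1⊕1⊕0 = 0
s4 (pos 4,5,6,7,12,13,14,15): 1⊕0⊕1⊕0⊕1⊕0⊕1⊕0 = 0
s8 (pos 8,9,10,11,12,13,14,15): 1⊕1⊕1⊕1⊕1⊕0⊕1⊕0 = 0
Syndrome s8…s1 = 0000 → no error.
Read data bits from positions 3,5,6,7,9,10,11,12,13,14,15: 10101111010

10101111010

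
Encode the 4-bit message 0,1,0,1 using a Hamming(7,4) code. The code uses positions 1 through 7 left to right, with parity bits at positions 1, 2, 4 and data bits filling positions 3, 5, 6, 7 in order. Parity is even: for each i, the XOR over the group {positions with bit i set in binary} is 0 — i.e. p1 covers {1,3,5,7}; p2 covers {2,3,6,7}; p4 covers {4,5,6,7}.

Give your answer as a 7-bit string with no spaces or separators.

0100101

Place data at non-parity positions: p1 p2 0 p4 1 0 1
p1 (pos 1,3,5,7): XOR of data positions = 0⊕1⊕1 = 0
p2 (pos 2,3,6,7): XOR of data positions = 0⊕0⊕1 = 1
p4 (pos 4,5,6,7): XOR of data positions = 1⊕0⊕1 = 0
Codeword: 0100101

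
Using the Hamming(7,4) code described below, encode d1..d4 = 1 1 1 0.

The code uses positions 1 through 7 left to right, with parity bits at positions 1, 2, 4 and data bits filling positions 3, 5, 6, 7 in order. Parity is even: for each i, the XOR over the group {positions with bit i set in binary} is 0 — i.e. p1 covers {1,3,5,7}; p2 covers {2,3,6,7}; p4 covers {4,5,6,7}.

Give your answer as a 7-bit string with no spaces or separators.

0010110

Place data at non-parity positions: p1 p2 1 p4 1 1 0
p1 (pos 1,3,5,7): XOR of data positions = 1⊕1⊕0 = 0
p2 (pos 2,3,6,7): XOR of data positions = 1⊕1⊕0 = 0
p4 (pos 4,5,6,7): XOR of data positions = 1⊕1⊕0 = 0
Codeword: 0010110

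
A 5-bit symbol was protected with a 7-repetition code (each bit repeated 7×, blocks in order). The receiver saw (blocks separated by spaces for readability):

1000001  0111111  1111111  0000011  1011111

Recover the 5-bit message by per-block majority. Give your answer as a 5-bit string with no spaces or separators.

01101

Block 1 (1000001): 2 ones → 0
Block 2 (0111111): 6 ones → 1
Block 3 (1111111): 7 ones → 1
Block 4 (0000011): 2 ones → 0
Block 5 (1011111): 6 ones → 1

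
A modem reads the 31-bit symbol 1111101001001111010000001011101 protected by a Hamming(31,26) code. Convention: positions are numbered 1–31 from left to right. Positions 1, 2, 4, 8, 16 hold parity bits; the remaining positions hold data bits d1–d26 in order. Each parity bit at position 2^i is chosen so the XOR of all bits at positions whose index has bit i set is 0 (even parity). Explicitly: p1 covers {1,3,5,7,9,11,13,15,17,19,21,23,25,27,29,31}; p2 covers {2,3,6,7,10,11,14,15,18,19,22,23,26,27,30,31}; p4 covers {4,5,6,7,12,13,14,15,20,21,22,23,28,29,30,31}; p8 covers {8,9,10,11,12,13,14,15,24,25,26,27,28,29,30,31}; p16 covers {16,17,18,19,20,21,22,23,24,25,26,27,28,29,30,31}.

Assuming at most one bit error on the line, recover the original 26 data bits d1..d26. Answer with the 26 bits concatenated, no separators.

s1 (pos 1,3,5,7,9,11,13,15,17,19,21,23,25,27,29,31): 1⊕1⊕1⊕1⊕0⊕0⊕1⊕1⊕0⊕0⊕0⊕0⊕1⊕1⊕1⊕1 = 0
s2 (pos 2,3,6,7,10,11,14,15,18,19,22,23,26,27,30,31): 1⊕1⊕0⊕1⊕1⊕0⊕1⊕1⊕1⊕0⊕0⊕0⊕0⊕1⊕0⊕1 = 1
s4 (pos 4,5,6,7,12,13,14,15,20,21,22,23,28,29,30,31): 1⊕1⊕0⊕1⊕0⊕1⊕1⊕1⊕0⊕0⊕0⊕0⊕1⊕1⊕0⊕1 = 1
s8 (pos 8,9,10,11,12,13,14,15,24,25,26,27,28,29,30,31): 0⊕0⊕1⊕0⊕0⊕1⊕1⊕1⊕0⊕1⊕0⊕1⊕1⊕1⊕0⊕1 = 1
s16 (pos 16,17,18,19,20,21,22,23,24,25,26,27,28,29,30,31): 1⊕0⊕1⊕0⊕0⊕0⊕0⊕0⊕0⊕1⊕0⊕1⊕1⊕1⊕0⊕1 = 1
Syndrome s16…s1 = 11110 → error at position 30.
Flip position 30: 1111101001001111010000001011101 → 1111101001001111010000001011111
Read data bits from positions 3,5,6,7,9,10,11,12,13,14,15,17,18,19,20,21,22,23,24,25,26,27,28,29,30,31: 11010100111010000001011111

11010100111010000001011111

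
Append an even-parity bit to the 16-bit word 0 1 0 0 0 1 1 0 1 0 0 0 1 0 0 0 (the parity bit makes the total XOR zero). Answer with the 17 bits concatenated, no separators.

XOR of the 16 data bits: 0⊕1⊕0⊕0⊕0⊕1⊕1⊕0⊕1⊕0⊕0⊕0⊕1⊕0⊕0⊕0 = 1
Parity bit = 1 (so all 17 bits XOR to 0).

01000110100010001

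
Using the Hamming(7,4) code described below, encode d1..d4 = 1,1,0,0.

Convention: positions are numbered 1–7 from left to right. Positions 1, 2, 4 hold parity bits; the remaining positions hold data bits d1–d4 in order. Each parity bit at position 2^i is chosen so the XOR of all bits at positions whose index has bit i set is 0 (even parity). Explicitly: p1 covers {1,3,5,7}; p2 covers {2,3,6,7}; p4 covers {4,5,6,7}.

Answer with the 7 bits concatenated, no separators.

0111100

Place data at non-parity positions: p1 p2 1 p4 1 0 0
p1 (pos 1,3,5,7): XOR of data positions = 1⊕1⊕0 = 0
p2 (pos 2,3,6,7): XOR of data positions = 1⊕0⊕0 = 1
p4 (pos 4,5,6,7): XOR of data positions = 1⊕0⊕0 = 1
Codeword: 0111100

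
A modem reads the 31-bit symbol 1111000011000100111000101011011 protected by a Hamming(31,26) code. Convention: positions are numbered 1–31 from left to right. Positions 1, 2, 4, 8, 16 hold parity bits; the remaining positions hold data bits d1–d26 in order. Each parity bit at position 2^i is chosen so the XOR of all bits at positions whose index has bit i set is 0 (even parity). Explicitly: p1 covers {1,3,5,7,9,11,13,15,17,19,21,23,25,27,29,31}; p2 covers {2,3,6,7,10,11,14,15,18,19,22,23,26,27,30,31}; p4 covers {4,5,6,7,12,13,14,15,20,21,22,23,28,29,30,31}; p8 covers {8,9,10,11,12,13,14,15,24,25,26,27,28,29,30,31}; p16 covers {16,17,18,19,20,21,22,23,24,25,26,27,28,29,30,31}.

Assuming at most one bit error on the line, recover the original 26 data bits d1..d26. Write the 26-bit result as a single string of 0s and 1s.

s1 (pos 1,3,5,7,9,11,13,15,17,19,21,23,25,27,29,31): 1⊕1⊕0⊕0⊕1⊕0⊕0⊕0⊕1⊕1⊕0⊕1⊕1⊕1⊕0⊕1 = 1
s2 (pos 2,3,6,7,10,11,14,15,18,19,22,23,26,27,30,31): 1⊕1⊕0⊕0⊕1⊕0⊕1⊕0⊕1⊕1⊕0⊕1⊕0⊕1⊕1⊕1 = 0
s4 (pos 4,5,6,7,12,13,14,15,20,21,22,23,28,29,30,31): 1⊕0⊕0⊕0⊕0⊕0⊕1⊕0⊕0⊕0⊕0⊕1⊕1⊕0⊕1⊕1 = 0
s8 (pos 8,9,10,11,12,13,14,15,24,25,26,27,28,29,30,31): 0⊕1⊕1⊕0⊕0⊕0⊕1⊕0⊕0⊕1⊕0⊕1⊕1⊕0⊕1⊕1 = 0
s16 (pos 16,17,18,19,20,21,22,23,24,25,26,27,28,29,30,31): 0⊕1⊕1⊕1⊕0⊕0⊕0⊕1⊕0⊕1⊕0⊕1⊕1⊕0⊕1⊕1 = 1
Syndrome s16…s1 = 10001 → error at position 17.
Flip position 17: 1111000011000100111000101011011 → 1111000011000100011000101011011
Read data bits from positions 3,5,6,7,9,10,11,12,13,14,15,17,18,19,20,21,22,23,24,25,26,27,28,29,30,31: 10001100010011000101011011

10001100010011000101011011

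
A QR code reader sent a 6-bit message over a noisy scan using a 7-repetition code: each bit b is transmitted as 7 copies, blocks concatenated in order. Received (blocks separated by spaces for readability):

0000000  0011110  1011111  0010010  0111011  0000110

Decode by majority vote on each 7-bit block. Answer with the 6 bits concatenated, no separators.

011010

Block 1 (0000000): 0 ones → 0
Block 2 (0011110): 4 ones → 1
Block 3 (1011111): 6 ones → 1
Block 4 (0010010): 2 ones → 0
Block 5 (0111011): 5 ones → 1
Block 6 (0000110): 2 ones → 0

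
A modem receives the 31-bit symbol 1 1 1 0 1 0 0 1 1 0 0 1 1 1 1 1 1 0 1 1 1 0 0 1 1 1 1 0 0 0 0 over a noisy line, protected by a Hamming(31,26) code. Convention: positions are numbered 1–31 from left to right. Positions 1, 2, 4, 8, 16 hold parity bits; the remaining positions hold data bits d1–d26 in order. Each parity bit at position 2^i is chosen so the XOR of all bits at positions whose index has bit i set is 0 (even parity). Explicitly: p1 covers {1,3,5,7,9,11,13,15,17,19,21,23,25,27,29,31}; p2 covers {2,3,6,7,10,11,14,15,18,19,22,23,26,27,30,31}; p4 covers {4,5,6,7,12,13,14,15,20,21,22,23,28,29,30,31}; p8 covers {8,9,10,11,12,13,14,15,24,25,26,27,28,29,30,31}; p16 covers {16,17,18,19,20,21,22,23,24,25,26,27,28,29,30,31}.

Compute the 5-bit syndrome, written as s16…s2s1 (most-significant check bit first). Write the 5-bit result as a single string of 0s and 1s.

10111

s1 (pos 1,3,5,7,9,11,13,15,17,19,21,23,25,27,29,31): 1⊕1⊕1⊕0⊕1⊕0⊕1⊕1⊕1⊕1⊕1⊕0⊕1⊕1⊕0⊕0 = 1
s2 (pos 2,3,6,7,10,11,14,15,18,19,22,23,26,27,30,31): 1⊕1⊕0⊕0⊕0⊕0⊕1⊕1⊕0⊕1⊕0⊕0⊕1⊕1⊕0⊕0 = 1
s4 (pos 4,5,6,7,12,13,14,15,20,21,22,23,28,29,30,31): 0⊕1⊕0⊕0⊕1⊕1⊕1⊕1⊕1⊕1⊕0⊕0⊕0⊕0⊕0⊕0 = 1
s8 (pos 8,9,10,11,12,13,14,15,24,25,26,27,28,29,30,31): 1⊕1⊕0⊕0⊕1⊕1⊕1⊕1⊕1⊕1⊕1⊕1⊕0⊕0⊕0⊕0 = 0
s16 (pos 16,17,18,19,20,21,22,23,24,25,26,27,28,29,30,31): 1⊕1⊕0⊕1⊕1⊕1⊕0⊕0⊕1⊕1⊕1⊕1⊕0⊕0⊕0⊕0 = 1
Syndrome s16…s1 = 10111 → error at position 23.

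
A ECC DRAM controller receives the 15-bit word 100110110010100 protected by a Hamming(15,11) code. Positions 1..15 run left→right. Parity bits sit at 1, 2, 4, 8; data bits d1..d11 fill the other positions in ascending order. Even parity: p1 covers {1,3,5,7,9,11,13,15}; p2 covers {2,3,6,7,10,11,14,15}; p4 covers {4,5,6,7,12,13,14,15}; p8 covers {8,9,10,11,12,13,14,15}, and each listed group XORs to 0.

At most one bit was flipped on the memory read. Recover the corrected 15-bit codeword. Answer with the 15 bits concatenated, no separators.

s1 (pos 1,3,5,7,9,11,13,15): 1⊕0⊕1⊕1⊕0⊕1⊕1⊕0 = 1
s2 (pos 2,3,6,7,10,11,14,15): 0⊕0⊕0⊕1⊕0⊕1⊕0⊕0 = 0
s4 (pos 4,5,6,7,12,13,14,15): 1⊕1⊕0⊕1⊕0⊕1⊕0⊕0 = 0
s8 (pos 8,9,10,11,12,13,14,15): 1⊕0⊕0⊕1⊕0⊕1⊕0⊕0 = 1
Syndrome s8…s1 = 1001 → error at position 9.
Flip position 9: 100110110010100 → 100110111010100

100110111010100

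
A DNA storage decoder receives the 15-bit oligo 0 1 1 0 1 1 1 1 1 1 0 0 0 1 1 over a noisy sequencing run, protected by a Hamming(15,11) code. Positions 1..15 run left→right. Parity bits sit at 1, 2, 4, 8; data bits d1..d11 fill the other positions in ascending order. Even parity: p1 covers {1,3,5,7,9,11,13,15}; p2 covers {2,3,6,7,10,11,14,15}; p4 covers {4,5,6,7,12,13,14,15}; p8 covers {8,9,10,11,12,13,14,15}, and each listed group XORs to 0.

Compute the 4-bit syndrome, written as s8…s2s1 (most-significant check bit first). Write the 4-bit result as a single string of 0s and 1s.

s1 (pos 1,3,5,7,9,11,13,15): 0⊕1⊕1⊕1⊕1⊕0⊕0⊕1 = 1
s2 (pos 2,3,6,7,10,11,14,15): 1⊕1⊕1⊕1⊕1⊕0⊕1⊕1 = 1
s4 (pos 4,5,6,7,12,13,14,15): 0⊕1⊕1⊕1⊕0⊕0⊕1⊕1 = 1
s8 (pos 8,9,10,11,12,13,14,15): 1⊕1⊕1⊕0⊕0⊕0⊕1⊕1 = 1
Syndrome s8…s1 = 1111 → error at position 15.

1111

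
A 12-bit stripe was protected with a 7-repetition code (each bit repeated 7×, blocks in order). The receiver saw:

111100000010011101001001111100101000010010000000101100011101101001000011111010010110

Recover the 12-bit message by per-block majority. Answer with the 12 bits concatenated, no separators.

Block 1 (1111000): 4 ones → 1
Block 2 (0001001): 2 ones → 0
Block 3 (1101001): 4 ones → 1
Block 4 (0011111): 5 ones → 1
Block 5 (0010100): 2 ones → 0
Block 6 (0010010): 2 ones → 0
Block 7 (0000001): 1 one → 0
Block 8 (0110001): 3 ones → 0
Block 9 (1101101): 5 ones → 1
Block 10 (0010000): 1 one → 0
Block 11 (1111101): 6 ones → 1
Block 12 (0010110): 3 ones → 0

101100001010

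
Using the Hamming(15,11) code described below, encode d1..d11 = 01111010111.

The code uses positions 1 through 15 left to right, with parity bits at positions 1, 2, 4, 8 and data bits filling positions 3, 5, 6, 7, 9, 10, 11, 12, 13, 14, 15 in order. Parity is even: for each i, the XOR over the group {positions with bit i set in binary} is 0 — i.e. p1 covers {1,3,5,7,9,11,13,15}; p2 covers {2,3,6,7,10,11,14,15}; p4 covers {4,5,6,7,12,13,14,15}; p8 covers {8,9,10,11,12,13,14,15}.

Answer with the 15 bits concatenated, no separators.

010011111010111

Place data at non-parity positions: p1 p2 0 p4 1 1 1 p8 1 0 1 0 1 1 1
p1 (pos 1,3,5,7,9,11,13,15): XOR of data positions = 0⊕1⊕1⊕1⊕1⊕1⊕1 = 0
p2 (pos 2,3,6,7,10,11,14,15): XOR of data positions = 0⊕1⊕1⊕0⊕1⊕1⊕1 = 1
p4 (pos 4,5,6,7,12,13,14,15): XOR of data positions = 1⊕1⊕1⊕0⊕1⊕1⊕1 = 0
p8 (pos 8,9,10,11,12,13,14,15): XOR of data positions = 1⊕0⊕1⊕0⊕1⊕1⊕1 = 1
Codeword: 010011111010111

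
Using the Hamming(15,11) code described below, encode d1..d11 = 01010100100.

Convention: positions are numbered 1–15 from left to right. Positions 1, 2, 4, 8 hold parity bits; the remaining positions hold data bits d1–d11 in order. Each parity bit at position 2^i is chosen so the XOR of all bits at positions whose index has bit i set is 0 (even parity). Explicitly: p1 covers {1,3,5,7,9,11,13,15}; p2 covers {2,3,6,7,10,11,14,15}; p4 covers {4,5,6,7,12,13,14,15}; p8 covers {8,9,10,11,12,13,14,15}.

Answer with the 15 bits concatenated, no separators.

100110100100100

Place data at non-parity positions: p1 p2 0 p4 1 0 1 p8 0 1 0 0 1 0 0
p1 (pos 1,3,5,7,9,11,13,15): XOR of data positions = 0⊕1⊕1⊕0⊕0⊕1⊕0 = 1
p2 (pos 2,3,6,7,10,11,14,15): XOR of data positions = 0⊕0⊕1⊕1⊕0⊕0⊕0 = 0
p4 (pos 4,5,6,7,12,13,14,15): XOR of data positions = 1⊕0⊕1⊕0⊕1⊕0⊕0 = 1
p8 (pos 8,9,10,11,12,13,14,15): XOR of data positions = 0⊕1⊕0⊕0⊕1⊕0⊕0 = 0
Codeword: 100110100100100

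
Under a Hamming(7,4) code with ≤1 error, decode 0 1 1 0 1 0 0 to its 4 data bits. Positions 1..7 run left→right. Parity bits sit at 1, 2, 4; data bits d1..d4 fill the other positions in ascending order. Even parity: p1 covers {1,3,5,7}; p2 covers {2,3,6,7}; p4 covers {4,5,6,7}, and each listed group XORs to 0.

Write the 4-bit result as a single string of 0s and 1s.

s1 (pos 1,3,5,7): 0⊕1⊕1⊕0 = 0
s2 (pos 2,3,6,7): 1⊕1⊕0⊕0 = 0
s4 (pos 4,5,6,7): 0⊕1⊕0⊕0 = 1
Syndrome s4…s1 = 100 → error at position 4.
Flip position 4: 0110100 → 0111100
Read data bits from positions 3,5,6,7: 1100

1100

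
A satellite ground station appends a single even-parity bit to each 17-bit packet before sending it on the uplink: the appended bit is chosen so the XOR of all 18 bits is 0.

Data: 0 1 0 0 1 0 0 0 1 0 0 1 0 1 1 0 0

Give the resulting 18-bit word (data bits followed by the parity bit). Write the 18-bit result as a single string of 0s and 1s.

010010001001011000

XOR of the 17 data bits: 0⊕1⊕0⊕0⊕1⊕0⊕0⊕0⊕1⊕0⊕0⊕1⊕0⊕1⊕1⊕0⊕0 = 0
Parity bit = 0 (so all 18 bits XOR to 0).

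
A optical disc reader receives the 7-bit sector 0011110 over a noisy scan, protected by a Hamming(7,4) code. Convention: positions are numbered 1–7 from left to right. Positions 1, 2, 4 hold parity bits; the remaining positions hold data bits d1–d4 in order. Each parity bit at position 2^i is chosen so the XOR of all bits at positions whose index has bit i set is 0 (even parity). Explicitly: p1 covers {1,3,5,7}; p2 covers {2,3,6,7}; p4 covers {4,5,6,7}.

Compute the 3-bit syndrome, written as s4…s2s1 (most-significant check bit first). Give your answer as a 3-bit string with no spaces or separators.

s1 (pos 1,3,5,7): 0⊕1⊕1⊕0 = 0
s2 (pos 2,3,6,7): 0⊕1⊕1⊕0 = 0
s4 (pos 4,5,6,7): 1⊕1⊕1⊕0 = 1
Syndrome s4…s1 = 100 → error at position 4.

100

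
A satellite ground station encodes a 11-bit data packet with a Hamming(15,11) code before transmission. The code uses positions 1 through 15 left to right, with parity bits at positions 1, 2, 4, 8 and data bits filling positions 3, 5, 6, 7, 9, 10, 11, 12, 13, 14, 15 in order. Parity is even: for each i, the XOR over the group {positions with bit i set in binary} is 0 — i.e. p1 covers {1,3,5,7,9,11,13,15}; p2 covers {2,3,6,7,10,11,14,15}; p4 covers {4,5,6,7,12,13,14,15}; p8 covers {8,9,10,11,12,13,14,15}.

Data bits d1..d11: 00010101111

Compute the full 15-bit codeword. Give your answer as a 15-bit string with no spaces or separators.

100100110101111

Place data at non-parity positions: p1 p2 0 p4 0 0 1 p8 0 1 0 1 1 1 1
p1 (pos 1,3,5,7,9,11,13,15): XOR of data positions = 0⊕0⊕1⊕0⊕0⊕1⊕1 = 1
p2 (pos 2,3,6,7,10,11,14,15): XOR of data positions = 0⊕0⊕1⊕1⊕0⊕1⊕1 = 0
p4 (pos 4,5,6,7,12,13,14,15): XOR of data positions = 0⊕0⊕1⊕1⊕1⊕1⊕1 = 1
p8 (pos 8,9,10,11,12,13,14,15): XOR of data positions = 0⊕1⊕0⊕1⊕1⊕1⊕1 = 1
Codeword: 100100110101111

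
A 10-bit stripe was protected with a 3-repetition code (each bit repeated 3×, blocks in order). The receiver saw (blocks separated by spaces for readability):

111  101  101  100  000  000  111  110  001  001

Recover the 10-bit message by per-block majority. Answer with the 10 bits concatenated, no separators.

1110001100

Block 1 (111): 3 ones → 1
Block 2 (101): 2 ones → 1
Block 3 (101): 2 ones → 1
Block 4 (100): 1 one → 0
Block 5 (000): 0 ones → 0
Block 6 (000): 0 ones → 0
Block 7 (111): 3 ones → 1
Block 8 (110): 2 ones → 1
Block 9 (001): 1 one → 0
Block 10 (001): 1 one → 0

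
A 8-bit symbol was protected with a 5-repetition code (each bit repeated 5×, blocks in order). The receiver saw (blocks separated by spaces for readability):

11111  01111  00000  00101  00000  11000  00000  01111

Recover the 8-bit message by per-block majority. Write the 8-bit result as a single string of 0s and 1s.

Block 1 (11111): 5 ones → 1
Block 2 (01111): 4 ones → 1
Block 3 (00000): 0 ones → 0
Block 4 (00101): 2 ones → 0
Block 5 (00000): 0 ones → 0
Block 6 (11000): 2 ones → 0
Block 7 (00000): 0 ones → 0
Block 8 (01111): 4 ones → 1

11000001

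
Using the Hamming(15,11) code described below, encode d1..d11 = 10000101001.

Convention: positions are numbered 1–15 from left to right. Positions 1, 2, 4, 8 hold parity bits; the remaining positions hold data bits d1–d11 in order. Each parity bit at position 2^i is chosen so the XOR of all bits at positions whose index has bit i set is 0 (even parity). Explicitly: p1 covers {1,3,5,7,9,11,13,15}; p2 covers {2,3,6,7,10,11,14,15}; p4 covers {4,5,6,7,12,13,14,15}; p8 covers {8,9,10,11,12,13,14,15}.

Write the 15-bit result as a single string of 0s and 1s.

011000010101001

Place data at non-parity positions: p1 p2 1 p4 0 0 0 p8 0 1 0 1 0 0 1
p1 (pos 1,3,5,7,9,11,13,15): XOR of data positions = 1⊕0⊕0⊕0⊕0⊕0⊕1 = 0
p2 (pos 2,3,6,7,10,11,14,15): XOR of data positions = 1⊕0⊕0⊕1⊕0⊕0⊕1 = 1
p4 (pos 4,5,6,7,12,13,14,15): XOR of data positions = 0⊕0⊕0⊕1⊕0⊕0⊕1 = 0
p8 (pos 8,9,10,11,12,13,14,15): XOR of data positions = 0⊕1⊕0⊕1⊕0⊕0⊕1 = 1
Codeword: 011000010101001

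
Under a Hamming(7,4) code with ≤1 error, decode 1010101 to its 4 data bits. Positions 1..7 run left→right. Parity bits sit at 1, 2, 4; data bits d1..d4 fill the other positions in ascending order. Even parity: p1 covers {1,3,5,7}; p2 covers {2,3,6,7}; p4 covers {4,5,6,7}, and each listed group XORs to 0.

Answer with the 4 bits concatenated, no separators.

s1 (pos 1,3,5,7): 1⊕1⊕1⊕1 = 0
s2 (pos 2,3,6,7): 0⊕1⊕0⊕1 = 0
s4 (pos 4,5,6,7): 0⊕1⊕0⊕1 = 0
Syndrome s4…s1 = 000 → no error.
Read data bits from positions 3,5,6,7: 1101

1101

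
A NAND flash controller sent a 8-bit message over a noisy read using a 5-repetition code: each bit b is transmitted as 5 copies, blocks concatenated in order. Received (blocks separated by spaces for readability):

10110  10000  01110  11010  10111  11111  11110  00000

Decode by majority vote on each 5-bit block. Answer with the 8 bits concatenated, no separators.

10111110

Block 1 (10110): 3 ones → 1
Block 2 (10000): 1 one → 0
Block 3 (01110): 3 ones → 1
Block 4 (11010): 3 ones → 1
Block 5 (10111): 4 ones → 1
Block 6 (11111): 5 ones → 1
Block 7 (11110): 4 ones → 1
Block 8 (00000): 0 ones → 0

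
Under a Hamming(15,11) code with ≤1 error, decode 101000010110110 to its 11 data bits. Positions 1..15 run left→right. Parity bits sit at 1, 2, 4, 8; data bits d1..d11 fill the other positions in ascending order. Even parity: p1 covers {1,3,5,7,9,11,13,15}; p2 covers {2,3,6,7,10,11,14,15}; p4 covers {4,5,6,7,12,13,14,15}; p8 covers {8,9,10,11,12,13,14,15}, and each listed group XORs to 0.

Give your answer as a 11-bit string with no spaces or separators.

10000110110

s1 (pos 1,3,5,7,9,11,13,15): 1⊕1⊕0⊕0⊕0⊕1⊕1⊕0 = 0
s2 (pos 2,3,6,7,10,11,14,15): 0⊕1⊕0⊕0⊕1⊕1⊕1⊕0 = 0
s4 (pos 4,5,6,7,12,13,14,15): 0⊕0⊕0⊕0⊕0⊕1⊕1⊕0 = 0
s8 (pos 8,9,10,11,12,13,14,15): 1⊕0⊕1⊕1⊕0⊕1⊕1⊕0 = 1
Syndrome s8…s1 = 1000 → error at position 8.
Flip position 8: 101000010110110 → 101000000110110
Read data bits from positions 3,5,6,7,9,10,11,12,13,14,15: 10000110110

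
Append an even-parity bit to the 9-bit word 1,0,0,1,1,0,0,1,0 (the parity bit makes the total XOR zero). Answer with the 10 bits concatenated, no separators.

1001100100

XOR of the 9 data bits: 1⊕0⊕0⊕1⊕1⊕0⊕0⊕1⊕0 = 0
Parity bit = 0 (so all 10 bits XOR to 0).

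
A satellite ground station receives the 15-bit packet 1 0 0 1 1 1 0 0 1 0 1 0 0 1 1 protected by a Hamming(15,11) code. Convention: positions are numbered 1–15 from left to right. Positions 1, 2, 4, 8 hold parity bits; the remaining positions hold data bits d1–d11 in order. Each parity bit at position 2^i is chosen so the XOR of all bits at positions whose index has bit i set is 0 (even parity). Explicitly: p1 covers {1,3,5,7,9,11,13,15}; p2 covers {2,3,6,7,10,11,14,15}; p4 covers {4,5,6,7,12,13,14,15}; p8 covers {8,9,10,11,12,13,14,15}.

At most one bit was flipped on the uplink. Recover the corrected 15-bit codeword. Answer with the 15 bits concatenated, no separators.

s1 (pos 1,3,5,7,9,11,13,15): 1⊕0⊕1⊕0⊕1⊕1⊕0⊕1 = 1
s2 (pos 2,3,6,7,10,11,14,15): 0⊕0⊕1⊕0⊕0⊕1⊕1⊕1 = 0
s4 (pos 4,5,6,7,12,13,14,15): 1⊕1⊕1⊕0⊕0⊕0⊕1⊕1 = 1
s8 (pos 8,9,10,11,12,13,14,15): 0⊕1⊕0⊕1⊕0⊕0⊕1⊕1 = 0
Syndrome s8…s1 = 0101 → error at position 5.
Flip position 5: 100111001010011 → 100101001010011

100101001010011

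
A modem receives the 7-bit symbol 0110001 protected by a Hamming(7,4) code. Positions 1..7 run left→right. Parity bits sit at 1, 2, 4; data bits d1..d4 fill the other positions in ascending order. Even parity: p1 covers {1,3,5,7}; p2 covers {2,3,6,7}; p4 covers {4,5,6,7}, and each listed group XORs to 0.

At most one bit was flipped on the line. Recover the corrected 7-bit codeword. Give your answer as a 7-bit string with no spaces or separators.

s1 (pos 1,3,5,7): 0⊕1⊕0⊕1 = 0
s2 (pos 2,3,6,7): 1⊕1⊕0⊕1 = 1
s4 (pos 4,5,6,7): 0⊕0⊕0⊕1 = 1
Syndrome s4…s1 = 110 → error at position 6.
Flip position 6: 0110001 → 0110011

0110011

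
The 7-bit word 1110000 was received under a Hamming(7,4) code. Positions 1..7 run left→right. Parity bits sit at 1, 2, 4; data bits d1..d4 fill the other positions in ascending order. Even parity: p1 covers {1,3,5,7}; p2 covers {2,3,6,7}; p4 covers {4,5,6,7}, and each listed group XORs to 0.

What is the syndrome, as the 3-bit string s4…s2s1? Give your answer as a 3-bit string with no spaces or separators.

s1 (pos 1,3,5,7): 1⊕1⊕0⊕0 = 0
s2 (pos 2,3,6,7): 1⊕1⊕0⊕0 = 0
s4 (pos 4,5,6,7): 0⊕0⊕0⊕0 = 0
Syndrome s4…s1 = 000 → no error.

000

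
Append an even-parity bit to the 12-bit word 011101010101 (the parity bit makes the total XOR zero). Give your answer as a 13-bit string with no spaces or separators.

XOR of the 12 data bits: 0⊕1⊕1⊕1⊕0⊕1⊕0⊕1⊕0⊕1⊕0⊕1 = 1
Parity bit = 1 (so all 13 bits XOR to 0).

0111010101011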